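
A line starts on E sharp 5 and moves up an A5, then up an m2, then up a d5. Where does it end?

E#5 up an augmented fifth → B##5 (8 semitones).
A minor second up from B##5 is C##6.
A diminished fifth up from C##6 is G#6.

G sharp 6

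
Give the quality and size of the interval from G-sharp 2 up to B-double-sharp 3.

G to B spans three letter names (G-A-B), plus an octave: a tenth.
A major tenth would be 16 semitones; G#2 to B##3 is 17, one semitone wider, so the interval is augmented.
(Equivalently, a compound augmented third: an augmented third plus an octave.)

A10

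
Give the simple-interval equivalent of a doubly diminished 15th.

Subtracting seven from the interval number removes an octave: 15 − 7 = 8.
That makes a doubly diminished fifteenth a compound doubly diminished octave — an octave plus a doubly diminished octave.

doubly diminished octave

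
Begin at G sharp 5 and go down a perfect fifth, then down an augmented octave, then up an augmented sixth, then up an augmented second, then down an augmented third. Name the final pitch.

G sharp 4

G#5 down a perfect fifth → C#5 (7 semitones).
Down an augmented octave from C#5: C4 (13 semitones down).
Up an augmented sixth from C4: A#4 (10 semitones up).
Up an augmented second from A#4: B##4 (3 semitones up).
Down an augmented third from B##4: G#4 (5 semitones down).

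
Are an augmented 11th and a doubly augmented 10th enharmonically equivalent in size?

An augmented eleventh = 18 semitones = a doubly augmented tenth; enharmonically equal.

Yes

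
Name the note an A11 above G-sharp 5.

The eleventh's letter: G up four letter names plus an octave → C.
An augmented eleventh spans 18 semitones, so from G#5 the target pitch is C##7.

C-double-sharp 7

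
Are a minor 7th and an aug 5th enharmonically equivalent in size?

10 semitones (minor seventh) vs 8 semitones (augmented fifth): not equal.

No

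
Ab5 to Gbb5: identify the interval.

A2

Descending from Ab5 to Gbb5 is the same interval as ascending Gbb5 to Ab5.
G to A spans two letter names (G-A), so the interval is some kind of second.
A major second would be 2 semitones; Gbb5 to Ab5 is 3, one semitone wider, so the interval is augmented.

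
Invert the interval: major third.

The rule of nine gives the new number: 9 − 3 = 6, so a third becomes a sixth.
Quality inverts too: major becomes minor. That makes the inversion a minor sixth.

minor sixth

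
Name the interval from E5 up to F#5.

major 2nd

E to F spans two letter names (E-F) — that makes it a second of some quality.
Counting semitones, E5→F#5 is 2, which is the major second.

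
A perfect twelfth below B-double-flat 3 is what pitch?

E-double-flat 2

The twelfth's letter: B down five letter names plus an octave → E.
A perfect twelfth spans 19 semitones, so from Bbb3 the target pitch is Ebb2.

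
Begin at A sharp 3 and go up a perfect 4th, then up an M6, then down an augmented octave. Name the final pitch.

A#3 up a perfect fourth → D#4 (5 semitones).
D#4 up a major sixth → B#4 (9 semitones).
B#4 down an augmented octave → B3 (13 semitones).

B 3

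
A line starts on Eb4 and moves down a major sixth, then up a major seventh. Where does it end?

Down a major sixth from Eb4: Gb3 (9 semitones down).
Up a major seventh from Gb3: F4 (11 semitones up).

F4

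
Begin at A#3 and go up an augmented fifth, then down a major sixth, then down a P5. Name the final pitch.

Up an augmented fifth from A#3: E##4 (8 semitones up).
E##4 down a major sixth → G##3 (9 semitones).
G##3 down a perfect fifth → C##3 (7 semitones).

C##3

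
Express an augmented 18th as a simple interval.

augmented 4th

Each octave removed subtracts seven from the number: 18 − 14 = 4.
That makes an augmented eighteenth a compound augmented fourth — 2 octaves plus an augmented fourth.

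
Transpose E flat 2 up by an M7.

D 3

The seventh takes the letter from E up to D.
A major seventh spans 11 semitones, so from Eb2 the target pitch is D3.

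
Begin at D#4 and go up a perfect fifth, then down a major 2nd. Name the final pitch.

G#4

A perfect fifth up from D#4 is A#4.
Down a major second from A#4: G#4 (2 semitones down).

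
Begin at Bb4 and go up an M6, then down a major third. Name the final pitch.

Bb4 up a major sixth → G5 (9 semitones).
G5 down a major third → Eb5 (4 semitones).

Eb5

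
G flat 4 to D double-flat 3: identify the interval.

Descending from Gb4 to Dbb3 is the same interval as ascending Dbb3 to Gb4.
D to G spans four letter names (D-E-F-G), plus an octave — that makes it an eleventh of some quality.
Dbb3 to Gb4 spans 18 semitones — one semitone wider than the perfect eleventh (17) — giving an augmented eleventh.
(Equivalently, a compound augmented fourth: an augmented fourth plus an octave.)

augmented eleventh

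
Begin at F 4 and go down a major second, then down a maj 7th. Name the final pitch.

F4 down a major second → Eb4 (2 semitones).
Down a major seventh from Eb4: Fb3 (11 semitones down).

F flat 3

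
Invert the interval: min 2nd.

Inverted interval numbers add to nine, so a second pairs with a seventh (2 + 7 = 9).
And minor becomes major under inversion, so we get a major seventh.

M7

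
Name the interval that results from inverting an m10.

major sixth

First reduce the compound minor tenth to its simple form, a minor third.
Interval numbers invert to sum to nine: 3 + 6 = 9, so a third inverts to a sixth.
Quality inverts too: minor becomes major. That makes the inversion a major sixth.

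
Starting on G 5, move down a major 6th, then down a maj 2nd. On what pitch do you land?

Down a major sixth from G5: Bb4 (9 semitones down).
A major second down from Bb4 is Ab4.

A flat 4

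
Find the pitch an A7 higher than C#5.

Seven letter names up from C: B.
An augmented seventh spans 12 semitones, so from C#5 the target pitch is B##5.

B##5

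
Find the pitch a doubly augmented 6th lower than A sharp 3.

The sixth takes the letter from A down to C.
Moving 11 semitones down from A#3 (the size of a doubly augmented sixth) reaches Cb3.

C flat 3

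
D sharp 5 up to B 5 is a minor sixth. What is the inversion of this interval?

major 3rd

Inverted interval numbers add to nine, so a sixth pairs with a third (6 + 3 = 9).
And minor becomes major under inversion, so we get a major third.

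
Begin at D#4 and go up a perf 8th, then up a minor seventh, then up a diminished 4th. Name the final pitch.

A perfect octave up from D#4 is D#5.
A minor seventh up from D#5 is C#6.
A diminished fourth up from C#6 is F6.

F6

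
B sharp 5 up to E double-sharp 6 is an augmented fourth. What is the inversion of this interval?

diminished 5th

Interval numbers invert to sum to nine: 4 + 5 = 9, so a fourth inverts to a fifth.
The quality also flips — augmented becomes diminished — giving a diminished fifth.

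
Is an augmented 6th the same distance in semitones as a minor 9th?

10 semitones (augmented sixth) vs 13 semitones (minor ninth): not equal.

No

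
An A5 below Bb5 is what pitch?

Ebb5

Counting five letter names down from B lands on E.
An augmented fifth spans 8 semitones, so from Bb5 the target pitch is Ebb5.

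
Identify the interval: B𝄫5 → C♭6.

B to C spans two letter names (B-C), so the interval is some kind of second.
The major second spans 2 semitones, and Bbb5 to Cb6 is exactly 2 semitones — so this is a major second.

major 2nd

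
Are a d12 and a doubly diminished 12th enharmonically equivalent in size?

A diminished twelfth spans 18 semitones; a doubly diminished twelfth spans 17 semitones. They differ by 1.

No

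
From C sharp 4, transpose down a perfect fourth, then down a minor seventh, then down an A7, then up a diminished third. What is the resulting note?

D double-flat 2

C#4 down a perfect fourth → G#3 (5 semitones).
A minor seventh down from G#3 is A#2.
Down an augmented seventh from A#2: Bb1 (12 semitones down).
Bb1 up a diminished third → Dbb2 (2 semitones).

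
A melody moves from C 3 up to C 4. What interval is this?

C to C is the same letter name, plus an octave: an octave.
Counting semitones, C3→C4 is 12, which is the perfect octave.

perfect octave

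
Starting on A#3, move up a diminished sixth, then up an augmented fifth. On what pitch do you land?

A#3 up a diminished sixth → F4 (7 semitones).
An augmented fifth up from F4 is C#5.

C#5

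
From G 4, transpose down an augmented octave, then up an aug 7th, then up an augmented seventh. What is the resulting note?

An augmented octave down from G4 is Gb3.
An augmented seventh up from Gb3 is F#4.
F#4 up an augmented seventh → E##5 (12 semitones).

E double-sharp 5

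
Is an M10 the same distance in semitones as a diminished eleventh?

Yes

Both span 16 semitones: a major tenth and a diminished eleventh are the same chromatic distance.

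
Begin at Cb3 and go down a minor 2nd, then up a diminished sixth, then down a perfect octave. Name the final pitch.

Gbb2

Down a minor second from Cb3: Bb2 (1 semitone down).
Bb2 up a diminished sixth → Gbb3 (7 semitones).
A perfect octave down from Gbb3 is Gbb2.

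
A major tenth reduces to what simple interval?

M3

Take out an octave (7 from the number): 10 − 7 = 3.
So a major tenth is an octave plus a major third. The quality is unchanged.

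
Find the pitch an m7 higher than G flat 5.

Counting seven letter names up from G lands on F.
A minor seventh is 10 semitones; 10 semitones up from Gb5 gives Fb6.

F flat 6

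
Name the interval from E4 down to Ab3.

augmented fifth

Descending from E4 to Ab3 is the same interval as ascending Ab3 to E4.
A to E spans five letter names (A-B-C-D-E) — that makes it a fifth of some quality.
A perfect fifth would be 7 semitones; Ab3 to E4 is 8, one semitone wider, so the interval is augmented.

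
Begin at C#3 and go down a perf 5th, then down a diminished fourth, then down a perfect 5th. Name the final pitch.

Down a perfect fifth from C#3: F#2 (7 semitones down).
A diminished fourth down from F#2 is C##2.
C##2 down a perfect fifth → F##1 (7 semitones).

F##1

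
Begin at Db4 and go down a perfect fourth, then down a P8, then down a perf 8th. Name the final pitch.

Down a perfect fourth from Db4: Ab3 (5 semitones down).
A perfect octave down from Ab3 is Ab2.
Ab2 down a perfect octave → Ab1 (12 semitones).

Ab1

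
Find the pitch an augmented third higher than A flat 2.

C sharp 3

The third takes the letter from A up to C.
An augmented third spans 5 semitones, so from Ab2 the target pitch is C#3.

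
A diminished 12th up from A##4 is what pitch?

Five letters up from A (plus an octave) reaches E.
A diminished twelfth is 18 semitones; 18 semitones up from A##4 gives E#6.

E#6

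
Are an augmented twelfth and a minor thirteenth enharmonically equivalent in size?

Yes

Both span 20 semitones: an augmented twelfth and a minor thirteenth are the same chromatic distance.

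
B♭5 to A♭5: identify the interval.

M2

Descending from Bb5 to Ab5 is the same interval as ascending Ab5 to Bb5.
A to B spans two letter names (A-B): a second.
Ab5 to Bb5 is 2 semitones, matching the major second exactly, so the quality is major.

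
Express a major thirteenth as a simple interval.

major 6th

Each octave removed subtracts seven from the number: 13 − 7 = 6.
That makes a major thirteenth a compound major sixth — an octave plus a major sixth.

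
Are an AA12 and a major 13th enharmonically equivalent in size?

Yes

A doubly augmented twelfth spans 21 semitones, and a major thirteenth also spans 21 semitones — they're enharmonic.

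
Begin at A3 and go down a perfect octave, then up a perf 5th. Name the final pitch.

E3

A3 down a perfect octave → A2 (12 semitones).
A perfect fifth up from A2 is E3.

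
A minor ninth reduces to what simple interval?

Each octave removed subtracts seven from the number: 9 − 7 = 2.
That makes a minor ninth a compound minor second — an octave plus a minor second.

minor second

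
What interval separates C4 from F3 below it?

Descending from C4 to F3 is the same interval as ascending F3 to C4.
F to C spans five letter names (F-G-A-B-C), so the interval is some kind of fifth.
Counting semitones, F3→C4 is 7, which is the perfect fifth.

perfect 5th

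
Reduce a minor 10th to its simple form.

m3

Subtracting seven from the interval number removes an octave: 10 − 7 = 3.
Quality carries through unchanged, so the simple form is a minor third.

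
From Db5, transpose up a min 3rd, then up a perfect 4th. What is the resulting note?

Up a minor third from Db5: Fb5 (3 semitones up).
Fb5 up a perfect fourth → Bbb5 (5 semitones).

Bbb5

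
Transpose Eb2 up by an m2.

Counting two letter names up from E lands on F.
A minor second is 1 semitone; 1 semitone up from Eb2 gives Fb2.

Fb2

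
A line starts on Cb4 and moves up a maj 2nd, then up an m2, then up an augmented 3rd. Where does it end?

Cb4 up a major second → Db4 (2 semitones).
A minor second up from Db4 is Ebb4.
Ebb4 up an augmented third → G4 (5 semitones).

G4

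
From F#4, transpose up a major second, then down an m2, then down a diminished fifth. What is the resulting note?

Up a major second from F#4: G#4 (2 semitones up).
G#4 down a minor second → F##4 (1 semitone).
F##4 down a diminished fifth → B##3 (6 semitones).

B##3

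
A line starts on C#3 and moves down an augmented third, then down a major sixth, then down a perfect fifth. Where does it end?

Fb1

Down an augmented third from C#3: Ab2 (5 semitones down).
Ab2 down a major sixth → Cb2 (9 semitones).
A perfect fifth down from Cb2 is Fb1.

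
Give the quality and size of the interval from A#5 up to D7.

A to D spans four letter names (A-B-C-D), plus an octave: an eleventh.
A#5 to D7 spans 16 semitones — one semitone narrower than the perfect eleventh (17) — giving a diminished eleventh.
(Equivalently, a compound diminished fourth: a diminished fourth plus an octave.)

diminished eleventh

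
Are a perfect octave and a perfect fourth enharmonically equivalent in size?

No

A perfect octave spans 12 semitones; a perfect fourth spans 5 semitones. They differ by 7.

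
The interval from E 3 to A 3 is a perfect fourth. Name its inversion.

perfect 5th

The rule of nine gives the new number: 9 − 4 = 5, so a fourth becomes a fifth.
And perfect stays perfect under inversion, so we get a perfect fifth.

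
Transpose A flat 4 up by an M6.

F 5

The sixth takes the letter from A up to F.
Moving 9 semitones up from Ab4 (the size of a major sixth) reaches F5.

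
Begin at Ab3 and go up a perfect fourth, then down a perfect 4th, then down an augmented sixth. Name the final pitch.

A perfect fourth up from Ab3 is Db4.
A perfect fourth down from Db4 is Ab3.
Ab3 down an augmented sixth → Cbb3 (10 semitones).

Cbb3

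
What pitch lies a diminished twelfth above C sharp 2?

G 3

Counting five letter names plus an octave up from C lands on G.
A diminished twelfth is 18 semitones; 18 semitones up from C#2 gives G3.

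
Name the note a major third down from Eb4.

Counting three letter names down from E lands on C.
Moving 4 semitones down from Eb4 (the size of a major third) reaches Cb4.

Cb4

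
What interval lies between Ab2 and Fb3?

m6

A to F spans six letter names (A-B-C-D-E-F) — that makes it a sixth of some quality.
Ab2 to Fb3 is 8 semitones, a half step short of the major sixth (9), so this is minor.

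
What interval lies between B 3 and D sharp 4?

M3

B to D spans three letter names (B-C-D): a third.
The major third spans 4 semitones, and B3 to D#4 is exactly 4 semitones — so this is a major third.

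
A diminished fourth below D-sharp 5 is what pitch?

A-double-sharp 4

Four letter names down from D: A.
A diminished fourth spans 4 semitones, so from D#5 the target pitch is A##4.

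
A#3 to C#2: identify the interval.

M13

Descending from A#3 to C#2 is the same interval as ascending C#2 to A#3.
C to A spans six letter names (C-D-E-F-G-A), plus an octave: a thirteenth.
C#2 to A#3 is 21 semitones, matching the major thirteenth exactly, so the quality is major.
(Equivalently, a compound major sixth: a major sixth plus an octave.)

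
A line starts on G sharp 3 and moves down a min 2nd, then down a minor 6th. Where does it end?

Down a minor second from G#3: F##3 (1 semitone down).
F##3 down a minor sixth → A##2 (8 semitones).

A double-sharp 2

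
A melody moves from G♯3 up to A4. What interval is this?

G to A spans two letter names (G-A), plus an octave, so the interval is some kind of ninth.
A major ninth would be 14 semitones, but G#3 to A4 is 13 — one semitone narrower, making it a minor ninth.
(Equivalently, a compound minor second: a minor second plus an octave.)

minor 9th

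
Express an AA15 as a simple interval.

doubly augmented 8th

Subtracting seven from the interval number removes an octave: 15 − 7 = 8.
So a doubly augmented fifteenth is an octave plus a doubly augmented octave. The quality is unchanged.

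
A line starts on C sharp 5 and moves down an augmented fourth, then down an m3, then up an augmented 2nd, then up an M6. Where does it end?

An augmented fourth down from C#5 is G4.
G4 down a minor third → E4 (3 semitones).
E4 up an augmented second → F##4 (3 semitones).
A major sixth up from F##4 is D##5.

D double-sharp 5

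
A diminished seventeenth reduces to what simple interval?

diminished 3rd

Each octave removed subtracts seven from the number: 17 − 14 = 3.
Quality carries through unchanged, so the simple form is a diminished third.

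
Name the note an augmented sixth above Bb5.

Six letter names up from B: G.
An augmented sixth spans 10 semitones, so from Bb5 the target pitch is G#6.

G#6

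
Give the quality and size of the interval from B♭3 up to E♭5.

perfect eleventh

B to E spans four letter names (B-C-D-E), plus an octave, so the interval is some kind of eleventh.
The perfect eleventh spans 17 semitones, and Bb3 to Eb5 is exactly 17 semitones — so this is a perfect eleventh.
(Equivalently, a compound perfect fourth: a perfect fourth plus an octave.)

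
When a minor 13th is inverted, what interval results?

major third

First reduce the compound minor thirteenth to its simple form, a minor sixth.
Interval numbers invert to sum to nine: 6 + 3 = 9, so a sixth inverts to a third.
The quality also flips — minor becomes major — giving a major third.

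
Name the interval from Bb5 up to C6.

B to C spans two letter names (B-C) — that makes it a second of some quality.
Counting semitones, Bb5→C6 is 2, which is the major second.

M2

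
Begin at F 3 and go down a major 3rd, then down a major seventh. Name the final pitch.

A major third down from F3 is Db3.
Db3 down a major seventh → Ebb2 (11 semitones).

E double-flat 2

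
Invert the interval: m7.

major second

Inverted interval numbers add to nine, so a seventh pairs with a second (7 + 2 = 9).
And minor becomes major under inversion, so we get a major second.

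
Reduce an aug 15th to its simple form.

augmented 8th

Each octave removed subtracts seven from the number: 15 − 7 = 8.
So an augmented fifteenth is an octave plus an augmented octave. The quality is unchanged.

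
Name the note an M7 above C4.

The seventh takes the letter from C up to B.
A major seventh spans 11 semitones, so from C4 the target pitch is B4.

B4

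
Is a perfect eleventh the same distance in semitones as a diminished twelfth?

No

A perfect eleventh is 17 semitones but a diminished twelfth is 18 semitones — different sizes.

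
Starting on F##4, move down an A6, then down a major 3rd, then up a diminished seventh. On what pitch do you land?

Ebb4

Down an augmented sixth from F##4: A3 (10 semitones down).
A3 down a major third → F3 (4 semitones).
A diminished seventh up from F3 is Ebb4.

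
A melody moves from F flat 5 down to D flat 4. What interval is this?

Descending from Fb5 to Db4 is the same interval as ascending Db4 to Fb5.
D to F spans three letter names (D-E-F), plus an octave: a tenth.
At 15 semitones, Db4→Fb5 falls one short of a major tenth: minor.
(Equivalently, a compound minor third: a minor third plus an octave.)

minor tenth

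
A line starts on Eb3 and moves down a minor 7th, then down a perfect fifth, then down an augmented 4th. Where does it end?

Fb1

Down a minor seventh from Eb3: F2 (10 semitones down).
A perfect fifth down from F2 is Bb1.
Down an augmented fourth from Bb1: Fb1 (6 semitones down).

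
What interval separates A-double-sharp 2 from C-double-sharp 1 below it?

Descending from A##2 to C##1 is the same interval as ascending C##1 to A##2.
C to A spans six letter names (C-D-E-F-G-A), plus an octave: a thirteenth.
The major thirteenth spans 21 semitones, and C##1 to A##2 is exactly 21 semitones — so this is a major thirteenth.
(Equivalently, a compound major sixth: a major sixth plus an octave.)

M13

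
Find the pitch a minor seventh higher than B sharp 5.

A sharp 6

Seven letter names up from B: A.
A minor seventh is 10 semitones; 10 semitones up from B#5 gives A#6.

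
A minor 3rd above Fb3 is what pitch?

Abb3

The third takes the letter from F up to A.
Moving 3 semitones up from Fb3 (the size of a minor third) reaches Abb3.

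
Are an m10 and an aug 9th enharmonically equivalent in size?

A minor tenth = 15 semitones = an augmented ninth; enharmonically equal.

Yes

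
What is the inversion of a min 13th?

First reduce the compound minor thirteenth to its simple form, a minor sixth.
Inverted interval numbers add to nine, so a sixth pairs with a third (6 + 3 = 9).
Quality inverts too: minor becomes major. That makes the inversion a major third.

major 3rd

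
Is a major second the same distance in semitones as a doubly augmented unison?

Both span 2 semitones: a major second and a doubly augmented unison are the same chromatic distance.

Yes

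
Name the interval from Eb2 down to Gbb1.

Descending from Eb2 to Gbb1 is the same interval as ascending Gbb1 to Eb2.
G to E spans six letter names (G-A-B-C-D-E): a sixth.
The major sixth is 9 semitones; here we have 10, one semitone wider: augmented.

A6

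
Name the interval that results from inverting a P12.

perfect 4th

First reduce the compound perfect twelfth to its simple form, a perfect fifth.
The rule of nine gives the new number: 9 − 5 = 4, so a fifth becomes a fourth.
And perfect stays perfect under inversion, so we get a perfect fourth.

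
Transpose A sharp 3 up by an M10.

C double-sharp 5

The tenth's letter: A up three letter names plus an octave → C.
Moving 16 semitones up from A#3 (the size of a major tenth) reaches C##5.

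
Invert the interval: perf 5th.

The rule of nine gives the new number: 9 − 5 = 4, so a fifth becomes a fourth.
The quality also flips — perfect stays perfect — giving a perfect fourth.

perfect 4th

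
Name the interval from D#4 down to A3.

Descending from D#4 to A3 is the same interval as ascending A3 to D#4.
A to D spans four letter names (A-B-C-D), so the interval is some kind of fourth.
A perfect fourth would be 5 semitones; A3 to D#4 is 6, one semitone wider, so the interval is augmented.

A4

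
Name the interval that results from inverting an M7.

Inverted interval numbers add to nine, so a seventh pairs with a second (7 + 2 = 9).
The quality also flips — major becomes minor — giving a minor second.

minor second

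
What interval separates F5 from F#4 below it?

Descending from F5 to F#4 is the same interval as ascending F#4 to F5.
F to F is the same letter name, plus an octave: an octave.
F#4 to F5 spans 11 semitones — one semitone narrower than the perfect octave (12) — giving a diminished octave.

diminished octave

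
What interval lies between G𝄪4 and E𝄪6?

major thirteenth

G to E spans six letter names (G-A-B-C-D-E), plus an octave: a thirteenth.
Counting semitones, G##4→E##6 is 21, which is the major thirteenth.
(Equivalently, a compound major sixth: a major sixth plus an octave.)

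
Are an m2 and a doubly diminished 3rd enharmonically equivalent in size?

Yes

A minor second spans 1 semitone, and a doubly diminished third also spans 1 semitone — they're enharmonic.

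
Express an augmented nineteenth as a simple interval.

Each octave removed subtracts seven from the number: 19 − 14 = 5.
Quality carries through unchanged, so the simple form is an augmented fifth.

A5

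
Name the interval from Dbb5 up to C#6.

D to C spans seven letter names (D-E-F-G-A-B-C) — that makes it a seventh of some quality.
The major seventh is 11 semitones; here we have 13, two semitones wider: doubly augmented.

AA7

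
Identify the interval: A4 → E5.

perfect fifth

A to E spans five letter names (A-B-C-D-E) — that makes it a fifth of some quality.
A4 to E5 is 7 semitones, matching the perfect fifth exactly, so the quality is perfect.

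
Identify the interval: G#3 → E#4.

major sixth

G to E spans six letter names (G-A-B-C-D-E), so the interval is some kind of sixth.
Counting semitones, G#3→E#4 is 9, which is the major sixth.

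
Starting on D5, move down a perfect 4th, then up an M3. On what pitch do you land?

D5 down a perfect fourth → A4 (5 semitones).
A4 up a major third → C#5 (4 semitones).

C#5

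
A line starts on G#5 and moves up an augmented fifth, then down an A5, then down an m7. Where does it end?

A#4

Up an augmented fifth from G#5: D##6 (8 semitones up).
D##6 down an augmented fifth → G#5 (8 semitones).
G#5 down a minor seventh → A#4 (10 semitones).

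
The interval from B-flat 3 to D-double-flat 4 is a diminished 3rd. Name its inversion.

The rule of nine gives the new number: 9 − 3 = 6, so a third becomes a sixth.
And diminished becomes augmented under inversion, so we get an augmented sixth.

augmented 6th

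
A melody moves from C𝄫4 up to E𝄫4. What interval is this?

major third

C to E spans three letter names (C-D-E): a third.
The major third spans 4 semitones, and Cbb4 to Ebb4 is exactly 4 semitones — so this is a major third.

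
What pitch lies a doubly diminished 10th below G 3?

E double-sharp 2

Three letters down from G (plus an octave) reaches E.
Moving 13 semitones down from G3 (the size of a doubly diminished tenth) reaches E##2.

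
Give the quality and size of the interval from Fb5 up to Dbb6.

F to D spans six letter names (F-G-A-B-C-D): a sixth.
At 8 semitones, Fb5→Dbb6 falls one short of a major sixth: minor.

minor sixth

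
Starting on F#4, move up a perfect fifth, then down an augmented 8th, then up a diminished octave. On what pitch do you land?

F#4 up a perfect fifth → C#5 (7 semitones).
Down an augmented octave from C#5: C4 (13 semitones down).
Up a diminished octave from C4: Cb5 (11 semitones up).

Cb5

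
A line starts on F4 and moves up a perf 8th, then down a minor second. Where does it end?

F4 up a perfect octave → F5 (12 semitones).
A minor second down from F5 is E5.

E5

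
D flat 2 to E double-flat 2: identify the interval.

D to E spans two letter names (D-E) — that makes it a second of some quality.
At 1 semitone, Db2→Ebb2 falls one short of a major second: minor.

minor 2nd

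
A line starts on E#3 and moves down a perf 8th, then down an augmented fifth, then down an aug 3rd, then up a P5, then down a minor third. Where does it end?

Ab1

A perfect octave down from E#3 is E#2.
An augmented fifth down from E#2 is A1.
Down an augmented third from A1: Fb1 (5 semitones down).
A perfect fifth up from Fb1 is Cb2.
Cb2 down a minor third → Ab1 (3 semitones).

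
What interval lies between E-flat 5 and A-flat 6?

E to A spans four letter names (E-F-G-A), plus an octave, so the interval is some kind of eleventh.
Counting semitones, Eb5→Ab6 is 17, which is the perfect eleventh.
(Equivalently, a compound perfect fourth: a perfect fourth plus an octave.)

perfect eleventh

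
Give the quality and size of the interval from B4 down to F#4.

Descending from B4 to F#4 is the same interval as ascending F#4 to B4.
F to B spans four letter names (F-G-A-B): a fourth.
The perfect fourth spans 5 semitones, and F#4 to B4 is exactly 5 semitones — so this is a perfect fourth.

P4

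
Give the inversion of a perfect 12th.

P4

First reduce the compound perfect twelfth to its simple form, a perfect fifth.
Interval numbers invert to sum to nine: 5 + 4 = 9, so a fifth inverts to a fourth.
The quality also flips — perfect stays perfect — giving a perfect fourth.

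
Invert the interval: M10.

m6

First reduce the compound major tenth to its simple form, a major third.
The rule of nine gives the new number: 9 − 3 = 6, so a third becomes a sixth.
The quality also flips — major becomes minor — giving a minor sixth.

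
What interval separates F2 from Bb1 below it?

Descending from F2 to Bb1 is the same interval as ascending Bb1 to F2.
B to F spans five letter names (B-C-D-E-F), so the interval is some kind of fifth.
Counting semitones, Bb1→F2 is 7, which is the perfect fifth.

perfect fifth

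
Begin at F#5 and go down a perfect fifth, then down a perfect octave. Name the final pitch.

B3

A perfect fifth down from F#5 is B4.
A perfect octave down from B4 is B3.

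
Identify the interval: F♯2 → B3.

F to B spans four letter names (F-G-A-B), plus an octave: an eleventh.
The perfect eleventh spans 17 semitones, and F#2 to B3 is exactly 17 semitones — so this is a perfect eleventh.
(Equivalently, a compound perfect fourth: a perfect fourth plus an octave.)

perfect 11th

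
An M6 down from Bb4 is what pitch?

Db4

The sixth takes the letter from B down to D.
Moving 9 semitones down from Bb4 (the size of a major sixth) reaches Db4.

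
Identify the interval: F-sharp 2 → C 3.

F to C spans five letter names (F-G-A-B-C), so the interval is some kind of fifth.
F#2 to C3 spans 6 semitones — one semitone narrower than the perfect fifth (7) — giving a diminished fifth.

diminished fifth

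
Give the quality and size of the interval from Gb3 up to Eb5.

G to E spans six letter names (G-A-B-C-D-E), plus an octave: a thirteenth.
The major thirteenth spans 21 semitones, and Gb3 to Eb5 is exactly 21 semitones — so this is a major thirteenth.
(Equivalently, a compound major sixth: a major sixth plus an octave.)

major thirteenth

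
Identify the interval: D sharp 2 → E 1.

major seventh

Descending from D#2 to E1 is the same interval as ascending E1 to D#2.
E to D spans seven letter names (E-F-G-A-B-C-D): a seventh.
The major seventh spans 11 semitones, and E1 to D#2 is exactly 11 semitones — so this is a major seventh.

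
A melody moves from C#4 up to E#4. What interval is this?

C to E spans three letter names (C-D-E): a third.
The major third spans 4 semitones, and C#4 to E#4 is exactly 4 semitones — so this is a major third.

major third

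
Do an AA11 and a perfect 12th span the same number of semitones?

Yes

Both span 19 semitones: a doubly augmented eleventh and a perfect twelfth are the same chromatic distance.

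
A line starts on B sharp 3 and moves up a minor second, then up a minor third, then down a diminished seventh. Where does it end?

F double-sharp 3

Up a minor second from B#3: C#4 (1 semitone up).
A minor third up from C#4 is E4.
A diminished seventh down from E4 is F##3.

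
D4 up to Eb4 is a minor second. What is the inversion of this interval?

major 7th

Inverted interval numbers add to nine, so a second pairs with a seventh (2 + 7 = 9).
And minor becomes major under inversion, so we get a major seventh.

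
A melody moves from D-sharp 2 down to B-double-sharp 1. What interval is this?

diminished third

Descending from D#2 to B##1 is the same interval as ascending B##1 to D#2.
B to D spans three letter names (B-C-D): a third.
B##1 to D#2 spans 2 semitones — two semitones narrower than the major third (4) — giving a diminished third.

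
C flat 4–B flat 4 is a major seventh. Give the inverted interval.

Interval numbers invert to sum to nine: 7 + 2 = 9, so a seventh inverts to a second.
Quality inverts too: major becomes minor. That makes the inversion a minor second.

minor 2nd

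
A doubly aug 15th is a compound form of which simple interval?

Subtracting seven from the interval number removes an octave: 15 − 7 = 8.
So a doubly augmented fifteenth is an octave plus a doubly augmented octave. The quality is unchanged.

doubly augmented octave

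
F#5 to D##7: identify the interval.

augmented thirteenth

F to D spans six letter names (F-G-A-B-C-D), plus an octave: a thirteenth.
A major thirteenth would be 21 semitones; F#5 to D##7 is 22, one semitone wider, so the interval is augmented.
(Equivalently, a compound augmented sixth: an augmented sixth plus an octave.)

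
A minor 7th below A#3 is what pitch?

B#2

Seven letter names down from A: B.
A minor seventh is 10 semitones; 10 semitones down from A#3 gives B#2.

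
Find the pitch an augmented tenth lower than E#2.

C1

The tenth's letter: E down three letter names plus an octave → C.
An augmented tenth is 17 semitones; 17 semitones down from E#2 gives C1.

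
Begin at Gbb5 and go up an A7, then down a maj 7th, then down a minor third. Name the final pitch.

Eb5

An augmented seventh up from Gbb5 is F6.
F6 down a major seventh → Gb5 (11 semitones).
Gb5 down a minor third → Eb5 (3 semitones).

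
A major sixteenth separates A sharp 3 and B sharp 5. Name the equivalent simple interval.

Take out 2 octaves (14 from the number): 16 − 14 = 2.
That makes a major sixteenth a compound major second — 2 octaves plus a major second.

major 2nd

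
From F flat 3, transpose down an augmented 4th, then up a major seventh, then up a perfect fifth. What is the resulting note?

F flat 4

An augmented fourth down from Fb3 is Cbb3.
Cbb3 up a major seventh → Bbb3 (11 semitones).
A perfect fifth up from Bbb3 is Fb4.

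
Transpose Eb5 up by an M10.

G6

The tenth's letter: E up three letter names plus an octave → G.
A major tenth spans 16 semitones, so from Eb5 the target pitch is G6.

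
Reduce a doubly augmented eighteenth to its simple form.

doubly augmented fourth

Each octave removed subtracts seven from the number: 18 − 14 = 4.
So a doubly augmented eighteenth is 2 octaves plus a doubly augmented fourth. The quality is unchanged.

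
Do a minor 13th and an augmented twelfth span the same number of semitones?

Yes

Both span 20 semitones: a minor thirteenth and an augmented twelfth are the same chromatic distance.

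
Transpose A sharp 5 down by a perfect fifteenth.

For a fifteenth the letter name doesn't change: still A, two octaves down.
A perfect fifteenth spans 24 semitones, so from A#5 the target pitch is A#3.

A sharp 3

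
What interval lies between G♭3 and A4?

G to A spans two letter names (G-A), plus an octave, so the interval is some kind of ninth.
Gb3 to A4 spans 15 semitones — one semitone wider than the major ninth (14) — giving an augmented ninth.
(Equivalently, a compound augmented second: an augmented second plus an octave.)

augmented ninth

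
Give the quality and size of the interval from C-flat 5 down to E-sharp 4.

Descending from Cb5 to E#4 is the same interval as ascending E#4 to Cb5.
E to C spans six letter names (E-F-G-A-B-C) — that makes it a sixth of some quality.
A major sixth would be 9 semitones; E#4 to Cb5 is 6, three semitones narrower, so the interval is doubly diminished.

dd6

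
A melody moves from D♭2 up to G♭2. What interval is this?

D to G spans four letter names (D-E-F-G), so the interval is some kind of fourth.
Db2 to Gb2 is 5 semitones, matching the perfect fourth exactly, so the quality is perfect.

P4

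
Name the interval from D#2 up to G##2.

D to G spans four letter names (D-E-F-G): a fourth.
The perfect fourth is 5 semitones; here we have 6, one semitone wider: augmented.

A4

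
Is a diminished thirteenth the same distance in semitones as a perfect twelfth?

Yes

A diminished thirteenth = 19 semitones = a perfect twelfth; enharmonically equal.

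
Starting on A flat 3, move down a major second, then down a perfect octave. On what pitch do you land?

G flat 2

Ab3 down a major second → Gb3 (2 semitones).
Gb3 down a perfect octave → Gb2 (12 semitones).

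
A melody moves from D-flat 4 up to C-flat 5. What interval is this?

D to C spans seven letter names (D-E-F-G-A-B-C), so the interval is some kind of seventh.
A major seventh would be 11 semitones, but Db4 to Cb5 is 10 — one semitone narrower, making it a minor seventh.

minor 7th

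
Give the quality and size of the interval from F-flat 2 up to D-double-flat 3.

F to D spans six letter names (F-G-A-B-C-D) — that makes it a sixth of some quality.
At 8 semitones, Fb2→Dbb3 falls one short of a major sixth: minor.

minor 6th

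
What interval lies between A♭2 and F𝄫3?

diminished 6th

A to F spans six letter names (A-B-C-D-E-F) — that makes it a sixth of some quality.
A major sixth would be 9 semitones; Ab2 to Fbb3 is 7, two semitones narrower, so the interval is diminished.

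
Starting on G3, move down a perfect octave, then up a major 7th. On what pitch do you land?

A perfect octave down from G3 is G2.
G2 up a major seventh → F#3 (11 semitones).

F#3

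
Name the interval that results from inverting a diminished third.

Interval numbers invert to sum to nine: 3 + 6 = 9, so a third inverts to a sixth.
The quality also flips — diminished becomes augmented — giving an augmented sixth.

augmented sixth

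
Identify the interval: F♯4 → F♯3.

perfect octave

Descending from F#4 to F#3 is the same interval as ascending F#3 to F#4.
F to F is the same letter name, plus an octave — that makes it an octave of some quality.
Counting semitones, F#3→F#4 is 12, which is the perfect octave.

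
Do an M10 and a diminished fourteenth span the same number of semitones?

A major tenth spans 16 semitones; a diminished fourteenth spans 21 semitones. They differ by 5.

No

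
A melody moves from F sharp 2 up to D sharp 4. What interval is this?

F to D spans six letter names (F-G-A-B-C-D), plus an octave: a thirteenth.
Counting semitones, F#2→D#4 is 21, which is the major thirteenth.
(Equivalently, a compound major sixth: a major sixth plus an octave.)

major 13th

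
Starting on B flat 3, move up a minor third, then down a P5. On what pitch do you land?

Up a minor third from Bb3: Db4 (3 semitones up).
Db4 down a perfect fifth → Gb3 (7 semitones).

G flat 3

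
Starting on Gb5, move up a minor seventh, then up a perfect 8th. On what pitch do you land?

A minor seventh up from Gb5 is Fb6.
A perfect octave up from Fb6 is Fb7.

Fb7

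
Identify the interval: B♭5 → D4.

minor thirteenth

Descending from Bb5 to D4 is the same interval as ascending D4 to Bb5.
D to B spans six letter names (D-E-F-G-A-B), plus an octave, so the interval is some kind of thirteenth.
A major thirteenth would be 21 semitones, but D4 to Bb5 is 20 — one semitone narrower, making it a minor thirteenth.
(Equivalently, a compound minor sixth: a minor sixth plus an octave.)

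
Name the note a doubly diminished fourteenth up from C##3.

Bb4

The fourteenth's letter: C up seven letter names plus an octave → B.
A doubly diminished fourteenth is 20 semitones; 20 semitones up from C##3 gives Bb4.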